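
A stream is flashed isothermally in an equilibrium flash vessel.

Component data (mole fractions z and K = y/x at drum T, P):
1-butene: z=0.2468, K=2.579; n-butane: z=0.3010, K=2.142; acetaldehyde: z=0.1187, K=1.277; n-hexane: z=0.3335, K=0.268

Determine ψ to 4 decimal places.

ψ = 0.5965

Rachford–Rice: g(ψ) = Σ zᵢ(Kᵢ−1)/(1+ψ(Kᵢ−1)) = 0.
Check two-phase: ΣzᵢKᵢ = 1.5222 > 1 and Σzᵢ/Kᵢ = 1.5736 > 1, so g(0) = 0.5222 > 0 and g(1) = -0.5736 < 0.
Newton–Raphson from ψ = 0.67:
  ψ = 0.6700: g = -0.06725, g' = -0.9660 → ψ = 0.6004
  ψ = 0.6004: g = -0.00336, g' = -0.8758 → ψ = 0.5965
Converged at ψ = 0.5965.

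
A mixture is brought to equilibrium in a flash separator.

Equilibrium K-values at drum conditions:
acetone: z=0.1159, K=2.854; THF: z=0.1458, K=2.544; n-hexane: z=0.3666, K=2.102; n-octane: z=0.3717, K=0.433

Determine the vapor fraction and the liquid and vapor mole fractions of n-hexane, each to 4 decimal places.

Rachford–Rice: g(ψ) = Σ zᵢ(Kᵢ−1)/(1+ψ(Kᵢ−1)) = 0.
Feasibility: ΣzᵢKᵢ = 1.6332, Σzᵢ/Kᵢ = 1.1308 — both > 1, two phases present.
Newton–Raphson from ψ = 0.5:
  ψ = 0.5000: g = 0.20488, g' = -0.6358 → ψ = 0.8222
  ψ = 0.8222: g = 0.00144, g' = -0.6719 → ψ = 0.8244
Converged at ψ = 0.8244.
Compositions from xᵢ = zᵢ/(1+ψ(Kᵢ−1)), yᵢ = Kᵢxᵢ:
  acetone: x = 0.0458, y = 0.1308
  THF: x = 0.0641, y = 0.1632
  n-hexane: x = 0.1921, y = 0.4038
  n-octane: x = 0.6979, y = 0.3022

ψ = 0.8244, x_n-hexane = 0.1921, y_n-hexane = 0.4038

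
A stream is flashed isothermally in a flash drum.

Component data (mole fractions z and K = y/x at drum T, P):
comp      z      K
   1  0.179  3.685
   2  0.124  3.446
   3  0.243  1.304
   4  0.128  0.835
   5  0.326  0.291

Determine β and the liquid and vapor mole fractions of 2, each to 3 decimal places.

Newton–Raphson from β = 0.5:
  β = 0.500: g = 0.0246, g' = -0.800 → β = 0.531
Converged at β = 0.531.
Compositions from xᵢ = zᵢ/(1+β(Kᵢ−1)), yᵢ = Kᵢxᵢ:
  1: x = 0.074, y = 0.272
  2: x = 0.054, y = 0.186
  3: x = 0.209, y = 0.273
  4: x = 0.140, y = 0.117
  5: x = 0.523, y = 0.152

β = 0.531, x_2 = 0.054, y_2 = 0.186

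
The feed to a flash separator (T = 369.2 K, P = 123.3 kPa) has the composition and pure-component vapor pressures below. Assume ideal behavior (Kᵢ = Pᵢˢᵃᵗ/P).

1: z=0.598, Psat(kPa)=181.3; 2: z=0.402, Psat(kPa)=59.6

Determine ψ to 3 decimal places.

ψ = 0.303

Raoult's law: Kᵢ = Pᵢˢᵃᵗ/P = Pᵢˢᵃᵗ/123.3.
  K_1 = 181.3/123.3 = 1.47040, K_2 = 59.6/123.3 = 0.48337
Let ψ = V/F and solve Σ zᵢ(Kᵢ−1)/(1+ψ(Kᵢ−1)) = 0.
Check two-phase: ΣzᵢKᵢ = 1.074 > 1 and Σzᵢ/Kᵢ = 1.238 > 1, so g(0) = 0.074 > 0 and g(1) = -0.238 < 0.
Newton–Raphson from ψ = 0.5:
  ψ = 0.500: g = -0.0523, g' = -0.282 → ψ = 0.314
  ψ = 0.314: g = -0.0029, g' = -0.253 → ψ = 0.303
Converged at ψ = 0.303.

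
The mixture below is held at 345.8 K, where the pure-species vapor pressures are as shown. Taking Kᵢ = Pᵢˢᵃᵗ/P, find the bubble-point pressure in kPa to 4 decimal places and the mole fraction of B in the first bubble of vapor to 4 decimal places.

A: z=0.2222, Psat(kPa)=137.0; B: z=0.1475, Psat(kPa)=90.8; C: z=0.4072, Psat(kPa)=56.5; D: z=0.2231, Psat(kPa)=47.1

Pbub = 77.3492 kPa, y_B = 0.1731

At the bubble point ψ → 0, so ΣzᵢKᵢ = 1 with Kᵢ = Pᵢˢᵃᵗ/P ⇒ P = ΣzᵢPᵢˢᵃᵗ.
P = 0.2222·137.0 + 0.1475·90.8 + 0.4072·56.5 + 0.2231·47.1 = 77.3492 kPa
yᵢ = zᵢPᵢˢᵃᵗ/P ⇒ y_B = 0.1475·90.8/77.3492 = 0.1731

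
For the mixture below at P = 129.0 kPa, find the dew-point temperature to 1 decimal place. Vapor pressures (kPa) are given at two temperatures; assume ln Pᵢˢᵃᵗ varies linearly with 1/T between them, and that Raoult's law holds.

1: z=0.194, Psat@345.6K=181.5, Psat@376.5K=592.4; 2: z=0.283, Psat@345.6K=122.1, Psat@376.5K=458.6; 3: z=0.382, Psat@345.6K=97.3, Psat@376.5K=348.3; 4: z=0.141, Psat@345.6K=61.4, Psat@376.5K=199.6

Dew-point temperature: Σzᵢ·P/Pᵢˢᵃᵗ(T) = 1. Interpolate ln Pᵢˢᵃᵗ = aᵢ + bᵢ/T.
  T = 345.6 K: ΣzᵢP/Pᵢˢᵃᵗ = 1.2396
  T = 376.5 K: ΣzᵢP/Pᵢˢᵃᵗ = 0.3545
  T = 361.1 K: ΣzᵢP/Pᵢˢᵃᵗ = 0.6438
  T = 353.4 K: ΣzᵢP/Pᵢˢᵃᵗ = 0.8849
  T = 349.5 K: ΣzᵢP/Pᵢˢᵃᵗ = 1.0454
  T = 351.4 K: ΣzᵢP/Pᵢˢᵃᵗ = 0.9634
  T = 350.4 K: ΣzᵢP/Pᵢˢᵃᵗ = 1.0056
Interpolating between 350.4 K and 351.4 K gives T ≈ 350.5 K.

T = 350.5 K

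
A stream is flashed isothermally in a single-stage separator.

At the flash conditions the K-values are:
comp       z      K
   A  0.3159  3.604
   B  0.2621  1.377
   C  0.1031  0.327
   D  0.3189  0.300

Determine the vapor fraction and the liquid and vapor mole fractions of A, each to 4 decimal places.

Let ψ = V/F and solve Σ zᵢ(Kᵢ−1)/(1+ψ(Kᵢ−1)) = 0.
Check two-phase: ΣzᵢKᵢ = 1.6288 > 1 and Σzᵢ/Kᵢ = 1.6563 > 1, so g(0) = 0.6288 > 0 and g(1) = -0.6563 < 0.
Newton–Raphson from ψ = 0.5:
  ψ = 0.5000: g = -0.00752, g' = -0.9065 → ψ = 0.4917
Converged at ψ = 0.4917.
Compositions from xᵢ = zᵢ/(1+ψ(Kᵢ−1)), yᵢ = Kᵢxᵢ:
  A: x = 0.1385, y = 0.4993
  B: x = 0.2211, y = 0.3045
  C: x = 0.1541, y = 0.0504
  D: x = 0.4863, y = 0.1459

ψ = 0.4917, x_A = 0.1385, y_A = 0.4993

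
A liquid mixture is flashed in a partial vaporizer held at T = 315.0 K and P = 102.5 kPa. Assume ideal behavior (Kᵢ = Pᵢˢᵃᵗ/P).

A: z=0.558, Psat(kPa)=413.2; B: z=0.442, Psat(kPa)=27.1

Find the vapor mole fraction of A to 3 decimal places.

y_A = 0.787

Raoult's law: Kᵢ = Pᵢˢᵃᵗ/P = Pᵢˢᵃᵗ/102.5.
  K_A = 413.2/102.5 = 4.03122, K_B = 27.1/102.5 = 0.26439
Material balance + equilibrium reduce to Σ zᵢ(Kᵢ−1)/(1+β(Kᵢ−1)) = 0.
Check two-phase: ΣzᵢKᵢ = 2.366 > 1 and Σzᵢ/Kᵢ = 1.810 > 1, so g(0) = 1.366 > 0 and g(1) = -0.810 < 0.
Newton iteration, β⁰ = 0.34:
  β = 0.340: g = 0.3994, g' = -1.669 → β = 0.579
  β = 0.579: g = 0.0471, g' = -1.401 → β = 0.613
Converged at β = 0.613.
Compositions from xᵢ = zᵢ/(1+β(Kᵢ−1)), yᵢ = Kᵢxᵢ:
  A: x = 0.195, y = 0.787
  B: x = 0.805, y = 0.213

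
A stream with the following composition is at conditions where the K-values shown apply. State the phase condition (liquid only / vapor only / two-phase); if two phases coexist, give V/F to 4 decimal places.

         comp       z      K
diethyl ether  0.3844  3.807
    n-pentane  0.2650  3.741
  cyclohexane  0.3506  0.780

ΣzᵢKᵢ = 2.7282; Σzᵢ/Kᵢ = 0.6213.
Since Σzᵢ/Kᵢ < 1 the mixture is above its dew point — single vapor phase.

vapor only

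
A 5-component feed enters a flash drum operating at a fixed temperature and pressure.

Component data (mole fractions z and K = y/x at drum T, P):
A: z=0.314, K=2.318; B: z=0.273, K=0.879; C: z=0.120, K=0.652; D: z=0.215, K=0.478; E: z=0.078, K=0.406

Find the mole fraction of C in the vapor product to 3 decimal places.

Let ψ = V/F and solve Σ zᵢ(Kᵢ−1)/(1+ψ(Kᵢ−1)) = 0.
Check two-phase: ΣzᵢKᵢ = 1.180 > 1 and Σzᵢ/Kᵢ = 1.272 > 1, so g(0) = 0.180 > 0 and g(1) = -0.272 < 0.
Newton iteration, ψ⁰ = 0.62:
  ψ = 0.620: g = -0.1005, g' = -0.391 → ψ = 0.363
Converged at ψ = 0.363.
Compositions from xᵢ = zᵢ/(1+ψ(Kᵢ−1)), yᵢ = Kᵢxᵢ:
  A: x = 0.212, y = 0.492
  B: x = 0.286, y = 0.251
  C: x = 0.137, y = 0.090
  D: x = 0.265, y = 0.127
  E: x = 0.099, y = 0.040

y_C = 0.090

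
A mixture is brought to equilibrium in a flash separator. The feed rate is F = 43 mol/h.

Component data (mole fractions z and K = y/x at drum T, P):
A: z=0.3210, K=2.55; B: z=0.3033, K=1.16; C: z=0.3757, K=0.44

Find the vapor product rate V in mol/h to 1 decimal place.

Material balance + equilibrium reduce to Σ zᵢ(Kᵢ−1)/(1+ψ(Kᵢ−1)) = 0.
Feasibility: ΣzᵢKᵢ = 1.3357, Σzᵢ/Kᵢ = 1.2412 — both > 1, two phases present.
Iterate (Newton) starting at ψ = 0.5:
  ψ = 0.5000: g = 0.03303, g' = -0.4787 → ψ = 0.5690
  ψ = 0.5690: g = 0.00008, g' = -0.4781 → ψ = 0.5692
Converged at ψ = 0.5692.
Then V = ψ·F = 0.5692·43 = 24.5 mol/h and L = F − V = 18.5 mol/h.

V = 24.5 mol/h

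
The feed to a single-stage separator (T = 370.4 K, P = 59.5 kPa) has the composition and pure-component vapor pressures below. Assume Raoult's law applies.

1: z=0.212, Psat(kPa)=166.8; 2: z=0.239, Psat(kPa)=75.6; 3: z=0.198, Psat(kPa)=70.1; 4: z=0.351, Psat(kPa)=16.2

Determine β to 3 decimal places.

β = 0.324

Raoult's law: Kᵢ = Pᵢˢᵃᵗ/P = Pᵢˢᵃᵗ/59.5.
  K_1 = 166.8/59.5 = 2.80336, K_2 = 75.6/59.5 = 1.27059, K_3 = 70.1/59.5 = 1.17815, K_4 = 16.2/59.5 = 0.27227
Material balance + equilibrium reduce to Σ zᵢ(Kᵢ−1)/(1+β(Kᵢ−1)) = 0.
Feasibility: ΣzᵢKᵢ = 1.227, Σzᵢ/Kᵢ = 1.721 — both > 1, two phases present.
Newton–Raphson from β = 0.5:
  β = 0.500: g = -0.1111, g' = -0.669 → β = 0.334
  β = 0.334: g = -0.0061, g' = -0.613 → β = 0.324
Converged at β = 0.324.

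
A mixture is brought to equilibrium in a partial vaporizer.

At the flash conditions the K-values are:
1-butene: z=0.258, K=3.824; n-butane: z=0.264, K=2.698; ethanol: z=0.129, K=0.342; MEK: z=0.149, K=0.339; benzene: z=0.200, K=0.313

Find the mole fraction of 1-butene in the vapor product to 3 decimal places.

Material balance + equilibrium reduce to Σ zᵢ(Kᵢ−1)/(1+ψ(Kᵢ−1)) = 0.
Feasibility: ΣzᵢKᵢ = 1.856, Σzᵢ/Kᵢ = 1.621 — both > 1, two phases present.
Iterate (Newton) starting at ψ = 0.39:
  ψ = 0.390: g = 0.1818, g' = -1.137 → ψ = 0.550
  ψ = 0.550: g = 0.0086, g' = -1.061 → ψ = 0.558
Converged at ψ = 0.558.
Compositions from xᵢ = zᵢ/(1+ψ(Kᵢ−1)), yᵢ = Kᵢxᵢ:
  1-butene: x = 0.100, y = 0.383
  n-butane: x = 0.136, y = 0.366
  ethanol: x = 0.204, y = 0.070
  MEK: x = 0.236, y = 0.080
  benzene: x = 0.324, y = 0.102

y_1-butene = 0.383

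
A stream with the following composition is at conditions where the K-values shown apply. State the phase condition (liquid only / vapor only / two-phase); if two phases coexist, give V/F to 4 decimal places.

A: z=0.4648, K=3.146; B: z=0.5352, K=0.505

ΣzᵢKᵢ = 1.7325; Σzᵢ/Kᵢ = 1.2075.
Both exceed 1, so a two-phase solution exists.
Material balance + equilibrium reduce to Σ zᵢ(Kᵢ−1)/(1+ψ(Kᵢ−1)) = 0.
Newton iteration, ψ⁰ = 0.57:
  ψ = 0.5700: g = 0.07960, g' = -0.6876 → ψ = 0.6858
  ψ = 0.6858: g = 0.00248, g' = -0.6509 → ψ = 0.6896
Converged at ψ = 0.6896.

two-phase, V/F = 0.6896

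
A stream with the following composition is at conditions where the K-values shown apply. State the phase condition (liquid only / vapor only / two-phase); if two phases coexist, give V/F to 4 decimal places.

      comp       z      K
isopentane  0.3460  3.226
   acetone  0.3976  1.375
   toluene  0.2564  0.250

two-phase, V/F = 0.7151

ΣzᵢKᵢ = 1.7270; Σzᵢ/Kᵢ = 1.4220.
Both exceed 1, so a two-phase solution exists.
Rachford–Rice: g(ψ) = Σ zᵢ(Kᵢ−1)/(1+ψ(Kᵢ−1)) = 0.
Newton–Raphson from ψ = 0.5:
  ψ = 0.5000: g = 0.18238, g' = -0.7929 → ψ = 0.7300
  ψ = 0.7300: g = -0.01453, g' = -0.9877 → ψ = 0.7153
  ψ = 0.7153: g = -0.00020, g' = -0.9612 → ψ = 0.7151
Converged at ψ = 0.7151.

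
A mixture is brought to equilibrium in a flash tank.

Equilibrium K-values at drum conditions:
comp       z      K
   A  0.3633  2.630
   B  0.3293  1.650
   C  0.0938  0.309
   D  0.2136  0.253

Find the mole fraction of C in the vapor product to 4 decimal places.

y_C = 0.0534

Iterate (Newton) starting at ψ = 0.5:
  ψ = 0.5000: g = 0.13410, g' = -0.7805 → ψ = 0.6718
  ψ = 0.6718: g = -0.00963, g' = -0.9236 → ψ = 0.6614
  ψ = 0.6614: g = -0.00008, g' = -0.9091 → ψ = 0.6613
Converged at ψ = 0.6613.
Compositions from xᵢ = zᵢ/(1+ψ(Kᵢ−1)), yᵢ = Kᵢxᵢ:
  A: x = 0.1748, y = 0.4598
  B: x = 0.2303, y = 0.3800
  C: x = 0.1727, y = 0.0534
  D: x = 0.4221, y = 0.1068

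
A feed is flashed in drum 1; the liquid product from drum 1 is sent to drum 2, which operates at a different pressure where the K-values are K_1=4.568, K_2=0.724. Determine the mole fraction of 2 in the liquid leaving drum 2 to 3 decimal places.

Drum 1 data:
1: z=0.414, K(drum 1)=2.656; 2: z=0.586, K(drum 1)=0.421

Drum 1:
Material balance + equilibrium reduce to Σ zᵢ(Kᵢ−1)/(1+ψ₁(Kᵢ−1)) = 0.
Feasibility: ΣzᵢKᵢ = 1.346, Σzᵢ/Kᵢ = 1.548 — both > 1, two phases present.
Iterate (Newton) starting at ψ₁ = 0.5:
  ψ₁ = 0.500: g = -0.1025, g' = -0.729 → ψ₁ = 0.359
  ψ₁ = 0.359: g = 0.0013, g' = -0.759 → ψ₁ = 0.361
Converged at ψ₁ = 0.361.
Drum-1 compositions:
  1: x = 0.259, y = 0.688
  2: x = 0.741, y = 0.312
Drum-2 feed = drum-1 liquid: z₂ = (0.2591, 0.7409).
Drum 2:
Material balance + equilibrium reduce to Σ zᵢ(Kᵢ−1)/(1+ψ₂(Kᵢ−1)) = 0.
Feasibility: ΣzᵢKᵢ = 1.720, Σzᵢ/Kᵢ = 1.080 — both > 1, two phases present.
Newton iteration, ψ₂⁰ = 0.66:
  ψ₂ = 0.660: g = 0.0255, g' = -0.377 → ψ₂ = 0.727
  ψ₂ = 0.727: g = 0.0012, g' = -0.343 → ψ₂ = 0.731
Converged at ψ₂ = 0.731.
  1: x = 0.072, y = 0.328
  2: x = 0.928, y = 0.672

x_2 (drum 2) = 0.928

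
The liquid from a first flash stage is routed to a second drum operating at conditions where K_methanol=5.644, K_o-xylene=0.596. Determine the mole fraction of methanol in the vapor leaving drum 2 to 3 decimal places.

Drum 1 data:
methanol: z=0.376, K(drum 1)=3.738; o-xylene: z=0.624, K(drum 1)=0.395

Drum 1:
Rachford–Rice: g(ψ₁) = Σ zᵢ(Kᵢ−1)/(1+ψ₁(Kᵢ−1)) = 0.
g(0) = ΣzᵢKᵢ − 1 = 0.652 and g(1) = 1 − Σzᵢ/Kᵢ = -0.680, so a root lies in (0, 1).
Binary case is linear: z₁(K₁−1)(1+ψ₁(K₂−1)) + z₂(K₂−1)(1+ψ₁(K₁−1)) = 0
⇒ ψ₁ = [z₁(K₁−1)+z₂(K₂−1)] / [−(K₁−1)(K₂−1)] = 0.6520/1.6565 = 0.394
Drum-1 compositions:
  methanol: x = 0.181, y = 0.676
  o-xylene: x = 0.819, y = 0.324
Drum-2 feed = drum-1 liquid: z₂ = (0.1810, 0.8190).
Drum 2:
Let ψ₂ = V/F and solve Σ zᵢ(Kᵢ−1)/(1+ψ₂(Kᵢ−1)) = 0.
Feasibility: ΣzᵢKᵢ = 1.510, Σzᵢ/Kᵢ = 1.406 — both > 1, two phases present.
Iterate (Newton) starting at ψ₂ = 0.46:
  ψ₂ = 0.460: g = -0.1384, g' = -0.598 → ψ₂ = 0.229
  ψ₂ = 0.229: g = 0.0430, g' = -1.080 → ψ₂ = 0.269
  ψ₂ = 0.269: g = 0.0029, g' = -0.941 → ψ₂ = 0.272
Converged at ψ₂ = 0.272.
  methanol: x = 0.080, y = 0.452
  o-xylene: x = 0.920, y = 0.548

y_methanol (drum 2) = 0.452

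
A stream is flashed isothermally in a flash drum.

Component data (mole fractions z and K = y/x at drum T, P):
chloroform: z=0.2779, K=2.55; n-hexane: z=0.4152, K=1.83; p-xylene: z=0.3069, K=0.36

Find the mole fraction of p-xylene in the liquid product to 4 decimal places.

x_p-xylene = 0.6256

Material balance + equilibrium reduce to Σ zᵢ(Kᵢ−1)/(1+β(Kᵢ−1)) = 0.
Check two-phase: ΣzᵢKᵢ = 1.5789 > 1 and Σzᵢ/Kᵢ = 1.1884 > 1, so g(0) = 0.5789 > 0 and g(1) = -0.1884 < 0.
Iterate (Newton) starting at β = 0.5:
  β = 0.5000: g = 0.19737, g' = -0.6266 → β = 0.8150
  β = 0.8150: g = -0.01466, g' = -0.7813 → β = 0.7962
  β = 0.7962: g = -0.00020, g' = -0.7601 → β = 0.7959
Converged at β = 0.7959.
Compositions from xᵢ = zᵢ/(1+β(Kᵢ−1)), yᵢ = Kᵢxᵢ:
  chloroform: x = 0.1244, y = 0.3173
  n-hexane: x = 0.2500, y = 0.4575
  p-xylene: x = 0.6256, y = 0.2252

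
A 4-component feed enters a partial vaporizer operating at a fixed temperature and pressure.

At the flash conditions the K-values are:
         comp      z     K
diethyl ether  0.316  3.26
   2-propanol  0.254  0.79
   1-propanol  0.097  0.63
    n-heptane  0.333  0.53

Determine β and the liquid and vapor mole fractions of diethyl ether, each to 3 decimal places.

β = 0.554, x_diethyl ether = 0.140, y_diethyl ether = 0.457

Newton–Raphson from β = 0.37:
  β = 0.370: g = 0.1001, g' = -0.617 → β = 0.532
  β = 0.532: g = 0.0108, g' = -0.498 → β = 0.554
Converged at β = 0.554.
Compositions from xᵢ = zᵢ/(1+β(Kᵢ−1)), yᵢ = Kᵢxᵢ:
  diethyl ether: x = 0.140, y = 0.457
  2-propanol: x = 0.287, y = 0.227
  1-propanol: x = 0.122, y = 0.077
  n-heptane: x = 0.450, y = 0.239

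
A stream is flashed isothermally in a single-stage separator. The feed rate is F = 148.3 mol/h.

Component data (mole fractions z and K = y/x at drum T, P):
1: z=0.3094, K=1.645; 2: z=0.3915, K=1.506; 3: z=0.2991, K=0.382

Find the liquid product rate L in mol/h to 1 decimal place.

L = 58.6 mol/h

Material balance + equilibrium reduce to Σ zᵢ(Kᵢ−1)/(1+β(Kᵢ−1)) = 0.
Feasibility: ΣzᵢKᵢ = 1.2128, Σzᵢ/Kᵢ = 1.2310 — both > 1, two phases present.
Iterate (Newton) starting at β = 0.5:
  β = 0.5000: g = 0.04150, g' = -0.3767 → β = 0.6102
  β = 0.6102: g = -0.00217, g' = -0.4192 → β = 0.6050
Converged at β = 0.6050.
Then V = β·F = 0.6050·148.3 = 89.7 mol/h and L = F − V = 58.6 mol/h.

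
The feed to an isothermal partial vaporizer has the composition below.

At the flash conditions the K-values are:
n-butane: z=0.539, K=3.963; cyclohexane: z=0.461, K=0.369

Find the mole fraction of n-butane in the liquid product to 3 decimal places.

Let ψ = V/F and solve Σ zᵢ(Kᵢ−1)/(1+ψ(Kᵢ−1)) = 0.
Check two-phase: ΣzᵢKᵢ = 2.306 > 1 and Σzᵢ/Kᵢ = 1.385 > 1, so g(0) = 1.306 > 0 and g(1) = -0.385 < 0.
Binary case is linear: z₁(K₁−1)(1+ψ(K₂−1)) + z₂(K₂−1)(1+ψ(K₁−1)) = 0
⇒ ψ = [z₁(K₁−1)+z₂(K₂−1)] / [−(K₁−1)(K₂−1)] = 1.3062/1.8697 = 0.699
Compositions from xᵢ = zᵢ/(1+ψ(Kᵢ−1)), yᵢ = Kᵢxᵢ:
  n-butane: x = 0.176, y = 0.696
  cyclohexane: x = 0.824, y = 0.304

x_n-butane = 0.176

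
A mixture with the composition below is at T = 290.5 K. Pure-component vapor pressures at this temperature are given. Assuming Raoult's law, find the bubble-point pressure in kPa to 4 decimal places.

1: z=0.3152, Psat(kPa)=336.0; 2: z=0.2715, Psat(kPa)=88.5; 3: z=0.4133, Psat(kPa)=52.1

Pbub = 151.4679 kPa

At the bubble point ψ → 0, so ΣzᵢKᵢ = 1 with Kᵢ = Pᵢˢᵃᵗ/P ⇒ P = ΣzᵢPᵢˢᵃᵗ.
P = 0.3152·336.0 + 0.2715·88.5 + 0.4133·52.1 = 151.4679 kPa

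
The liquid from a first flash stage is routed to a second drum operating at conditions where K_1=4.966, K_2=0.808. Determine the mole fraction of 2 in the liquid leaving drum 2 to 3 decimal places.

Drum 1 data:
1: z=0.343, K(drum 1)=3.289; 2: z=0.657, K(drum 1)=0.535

Drum 1:
Rachford–Rice: g(ψ₁) = Σ zᵢ(Kᵢ−1)/(1+ψ₁(Kᵢ−1)) = 0.
Check two-phase: ΣzᵢKᵢ = 1.480 > 1 and Σzᵢ/Kᵢ = 1.332 > 1, so g(0) = 0.480 > 0 and g(1) = -0.332 < 0.
Iterate (Newton) starting at ψ₁ = 0.45:
  ψ₁ = 0.450: g = 0.0004, g' = -0.663 → ψ₁ = 0.451
Converged at ψ₁ = 0.451.
Drum-1 compositions:
  1: x = 0.169, y = 0.555
  2: x = 0.831, y = 0.445
Drum-2 feed = drum-1 liquid: z₂ = (0.1688, 0.8312).
Drum 2:
Rachford–Rice: g(ψ₂) = Σ zᵢ(Kᵢ−1)/(1+ψ₂(Kᵢ−1)) = 0.
Feasibility: ΣzᵢKᵢ = 1.510, Σzᵢ/Kᵢ = 1.063 — both > 1, two phases present.
Iterate (Newton) starting at ψ₂ = 0.49:
  ψ₂ = 0.490: g = 0.0514, g' = -0.344 → ψ₂ = 0.639
  ψ₂ = 0.639: g = 0.0075, g' = -0.252 → ψ₂ = 0.669
  ψ₂ = 0.669: g = 0.0002, g' = -0.239 → ψ₂ = 0.670
Converged at ψ₂ = 0.670.
  1: x = 0.046, y = 0.229
  2: x = 0.954, y = 0.771

x_2 (drum 2) = 0.954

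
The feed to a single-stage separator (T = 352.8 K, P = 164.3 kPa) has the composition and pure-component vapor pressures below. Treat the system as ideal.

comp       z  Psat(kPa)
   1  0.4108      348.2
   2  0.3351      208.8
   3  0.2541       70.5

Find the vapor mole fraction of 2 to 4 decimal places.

Raoult's law: Kᵢ = Pᵢˢᵃᵗ/P = Pᵢˢᵃᵗ/164.3.
  K_1 = 348.2/164.3 = 2.119294, K_2 = 208.8/164.3 = 1.270846, K_3 = 70.5/164.3 = 0.429093
Rachford–Rice: g(ψ) = Σ zᵢ(Kᵢ−1)/(1+ψ(Kᵢ−1)) = 0.
Feasibility: ΣzᵢKᵢ = 1.4055, Σzᵢ/Kᵢ = 1.0497 — both > 1, two phases present.
Iterate (Newton) starting at ψ = 0.5:
  ψ = 0.5000: g = 0.17173, g' = -0.3929 → ψ = 0.9371
  ψ = 0.9371: g = -0.01518, g' = -0.5213 → ψ = 0.9080
  ψ = 0.9080: g = -0.00032, g' = -0.4995 → ψ = 0.9074
Converged at ψ = 0.9074.
Compositions from xᵢ = zᵢ/(1+ψ(Kᵢ−1)), yᵢ = Kᵢxᵢ:
  1: x = 0.2038, y = 0.4319
  2: x = 0.2690, y = 0.3418
  3: x = 0.5272, y = 0.2262

y_2 = 0.3418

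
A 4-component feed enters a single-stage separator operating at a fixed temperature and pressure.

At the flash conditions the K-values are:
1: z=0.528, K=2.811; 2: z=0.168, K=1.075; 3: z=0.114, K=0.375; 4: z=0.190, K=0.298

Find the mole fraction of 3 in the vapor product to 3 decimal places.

Material balance + equilibrium reduce to Σ zᵢ(Kᵢ−1)/(1+V/F(Kᵢ−1)) = 0.
Check two-phase: ΣzᵢKᵢ = 1.764 > 1 and Σzᵢ/Kᵢ = 1.286 > 1, so g(0) = 0.764 > 0 and g(1) = -0.286 < 0.
Newton iteration, V/F⁰ = 0.5:
  V/F = 0.500: g = 0.2048, g' = -0.794 → V/F = 0.758
  V/F = 0.758: g = -0.0054, g' = -0.897 → V/F = 0.752
Converged at V/F = 0.752.
Compositions from xᵢ = zᵢ/(1+V/F(Kᵢ−1)), yᵢ = Kᵢxᵢ:
  1: x = 0.224, y = 0.629
  2: x = 0.159, y = 0.171
  3: x = 0.215, y = 0.081
  4: x = 0.402, y = 0.120

y_3 = 0.081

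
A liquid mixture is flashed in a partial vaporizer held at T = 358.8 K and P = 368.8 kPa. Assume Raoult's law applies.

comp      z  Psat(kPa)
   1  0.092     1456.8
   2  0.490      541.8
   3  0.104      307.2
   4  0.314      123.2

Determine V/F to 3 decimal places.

V/F = 0.428

Raoult's law: Kᵢ = Pᵢˢᵃᵗ/P = Pᵢˢᵃᵗ/368.8.
  K_1 = 1456.8/368.8 = 3.95011, K_2 = 541.8/368.8 = 1.46909, K_3 = 307.2/368.8 = 0.83297, K_4 = 123.2/368.8 = 0.33406
Newton–Raphson from V/F = 0.34:
  V/F = 0.340: g = 0.0450, g' = -0.516 → V/F = 0.427
  V/F = 0.427: g = 0.0006, g' = -0.507 → V/F = 0.428
Converged at V/F = 0.428.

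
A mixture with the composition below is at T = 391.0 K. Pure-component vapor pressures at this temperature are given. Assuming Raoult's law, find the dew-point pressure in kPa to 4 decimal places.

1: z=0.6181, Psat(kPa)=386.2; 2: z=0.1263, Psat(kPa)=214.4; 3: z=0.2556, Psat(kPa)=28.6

Pdew = 89.8746 kPa

At the dew point ψ → 1, so Σzᵢ/Kᵢ = 1 with Kᵢ = Pᵢˢᵃᵗ/P ⇒ 1/P = Σzᵢ/Pᵢˢᵃᵗ.
1/P = 0.6181/386.2 + 0.1263/214.4 + 0.2556/28.6 = 0.0111266 ⇒ P = 89.8746 kPa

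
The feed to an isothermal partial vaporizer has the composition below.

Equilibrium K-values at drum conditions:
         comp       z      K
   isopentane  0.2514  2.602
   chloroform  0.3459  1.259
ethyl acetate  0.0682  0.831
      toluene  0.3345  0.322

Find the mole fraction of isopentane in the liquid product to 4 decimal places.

x_isopentane = 0.1524

Let β = V/F and solve Σ zᵢ(Kᵢ−1)/(1+β(Kᵢ−1)) = 0.
g(0) = ΣzᵢKᵢ − 1 = 0.2540 and g(1) = 1 − Σzᵢ/Kᵢ = -0.4922, so a root lies in (0, 1).
Newton–Raphson from β = 0.67:
  β = 0.6700: g = -0.15797, g' = -0.6857 → β = 0.4396
  β = 0.4396: g = -0.01880, g' = -0.5552 → β = 0.4058
  β = 0.4058: g = -0.00008, g' = -0.5508 → β = 0.4056
Converged at β = 0.4056.
Compositions from xᵢ = zᵢ/(1+β(Kᵢ−1)), yᵢ = Kᵢxᵢ:
  isopentane: x = 0.1524, y = 0.3965
  chloroform: x = 0.3130, y = 0.3941
  ethyl acetate: x = 0.0732, y = 0.0608
  toluene: x = 0.4614, y = 0.1486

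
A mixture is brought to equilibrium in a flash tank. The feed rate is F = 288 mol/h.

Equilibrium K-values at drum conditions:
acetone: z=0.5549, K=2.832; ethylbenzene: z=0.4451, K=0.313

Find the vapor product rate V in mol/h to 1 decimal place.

Rachford–Rice: g(ψ) = Σ zᵢ(Kᵢ−1)/(1+ψ(Kᵢ−1)) = 0.
g(0) = ΣzᵢKᵢ − 1 = 0.7108 and g(1) = 1 − Σzᵢ/Kᵢ = -0.6180, so a root lies in (0, 1).
Newton–Raphson from ψ = 0.5:
  ψ = 0.5000: g = 0.06479, g' = -0.9947 → ψ = 0.5651
  ψ = 0.5651: g = -0.00039, g' = -1.0109 → ψ = 0.5648
Converged at ψ = 0.5648.
Then V = ψ·F = 0.5648·288 = 162.6 mol/h and L = F − V = 125.4 mol/h.

V = 162.6 mol/h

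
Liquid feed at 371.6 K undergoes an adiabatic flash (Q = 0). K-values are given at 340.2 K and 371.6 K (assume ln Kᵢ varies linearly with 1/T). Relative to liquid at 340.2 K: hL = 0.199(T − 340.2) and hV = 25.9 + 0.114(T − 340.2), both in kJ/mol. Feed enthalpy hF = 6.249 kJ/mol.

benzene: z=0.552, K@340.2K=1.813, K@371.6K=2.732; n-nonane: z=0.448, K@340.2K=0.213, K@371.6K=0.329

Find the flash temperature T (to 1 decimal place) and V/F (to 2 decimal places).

T = 343.7 K, V/F = 0.22

Adiabatic flash: solve Rachford–Rice at each trial T, then check hF = ψ·hV(T) + (1−ψ)·hL(T).
  T = 340.2 K: K = (1.813, 0.213), RR gives ψ = 0.150, H_out = 3.894 kJ/mol
  T = 371.6 K: K = (2.732, 0.329), RR gives ψ = 0.564, H_out = 19.351 kJ/mol
  T = 355.9 K: K = (2.246, 0.267), RR gives ψ = 0.394, H_out = 12.797 kJ/mol
  T = 348.0 K: K = (2.021, 0.239), RR gives ψ = 0.287, H_out = 8.789 kJ/mol
  T = 344.1 K: K = (1.916, 0.226), RR gives ψ = 0.224, H_out = 6.494 kJ/mol
  T = 342.1 K: K = (1.863, 0.219), RR gives ψ = 0.188, H_out = 5.205 kJ/mol
Linear interpolation between T = 342.1 (H_out = 5.205) and T = 344.1 (H_out = 6.494) on hF = 6.249 gives T ≈ 343.7 K, at which ψ = 0.22.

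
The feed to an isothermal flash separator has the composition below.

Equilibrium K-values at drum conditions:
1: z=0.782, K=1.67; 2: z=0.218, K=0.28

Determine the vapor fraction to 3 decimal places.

Rachford–Rice: g(ψ) = Σ zᵢ(Kᵢ−1)/(1+ψ(Kᵢ−1)) = 0.
Feasibility: ΣzᵢKᵢ = 1.367, Σzᵢ/Kᵢ = 1.247 — both > 1, two phases present.
Newton iteration, ψ⁰ = 0.35:
  ψ = 0.350: g = 0.2146, g' = -0.432 → ψ = 0.846
  ψ = 0.846: g = -0.0674, g' = -0.884 → ψ = 0.770
  ψ = 0.770: g = -0.0066, g' = -0.722 → ψ = 0.761
Converged at ψ = 0.761.

ψ = 0.761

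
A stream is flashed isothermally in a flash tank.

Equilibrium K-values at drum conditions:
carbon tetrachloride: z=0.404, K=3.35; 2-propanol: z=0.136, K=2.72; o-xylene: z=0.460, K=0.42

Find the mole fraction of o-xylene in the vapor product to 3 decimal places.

Newton iteration, ψ⁰ = 0.5:
  ψ = 0.500: g = 0.1865, g' = -0.895 → ψ = 0.708
  ψ = 0.708: g = 0.0089, g' = -0.842 → ψ = 0.719
Converged at ψ = 0.719.
Compositions from xᵢ = zᵢ/(1+ψ(Kᵢ−1)), yᵢ = Kᵢxᵢ:
  carbon tetrachloride: x = 0.150, y = 0.503
  2-propanol: x = 0.061, y = 0.165
  o-xylene: x = 0.789, y = 0.331

y_o-xylene = 0.331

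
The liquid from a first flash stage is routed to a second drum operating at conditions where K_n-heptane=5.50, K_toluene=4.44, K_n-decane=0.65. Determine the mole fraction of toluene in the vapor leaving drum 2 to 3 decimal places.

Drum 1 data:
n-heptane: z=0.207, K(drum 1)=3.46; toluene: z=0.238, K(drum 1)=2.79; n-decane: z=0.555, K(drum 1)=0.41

y_toluene (drum 2) = 0.228

Drum 1:
Material balance + equilibrium reduce to Σ zᵢ(Kᵢ−1)/(1+ψ₁(Kᵢ−1)) = 0.
Feasibility: ΣzᵢKᵢ = 1.608, Σzᵢ/Kᵢ = 1.499 — both > 1, two phases present.
Newton iteration, ψ₁⁰ = 0.5:
  ψ₁ = 0.500: g = -0.0113, g' = -0.853 → ψ₁ = 0.487
Converged at ψ₁ = 0.487.
Drum-1 compositions:
  n-heptane: x = 0.094, y = 0.326
  toluene: x = 0.127, y = 0.355
  n-decane: x = 0.779, y = 0.319
Drum-2 feed = drum-1 liquid: z₂ = (0.0942, 0.1272, 0.7786).
Drum 2:
Rachford–Rice: g(ψ₂) = Σ zᵢ(Kᵢ−1)/(1+ψ₂(Kᵢ−1)) = 0.
g(0) = ΣzᵢKᵢ − 1 = 0.589 and g(1) = 1 − Σzᵢ/Kᵢ = -0.244, so a root lies in (0, 1).
Iterate (Newton) starting at ψ₂ = 0.33:
  ψ₂ = 0.330: g = 0.0674, g' = -0.761 → ψ₂ = 0.419
  ψ₂ = 0.419: g = 0.0070, g' = -0.613 → ψ₂ = 0.430
Converged at ψ₂ = 0.430.
  n-heptane: x = 0.032, y = 0.176
  toluene: x = 0.051, y = 0.228
  n-decane: x = 0.917, y = 0.596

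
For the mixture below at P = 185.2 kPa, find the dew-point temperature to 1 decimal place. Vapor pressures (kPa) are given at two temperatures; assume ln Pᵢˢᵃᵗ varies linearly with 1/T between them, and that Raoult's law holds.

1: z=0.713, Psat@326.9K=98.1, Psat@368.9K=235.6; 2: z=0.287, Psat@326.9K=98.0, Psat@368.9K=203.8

Dew-point temperature: Σzᵢ·P/Pᵢˢᵃᵗ(T) = 1. Interpolate ln Pᵢˢᵃᵗ = aᵢ + bᵢ/T.
  T = 326.9 K: ΣzᵢP/Pᵢˢᵃᵗ = 1.8884
  T = 368.9 K: ΣzᵢP/Pᵢˢᵃᵗ = 0.8213
  T = 347.9 K: ΣzᵢP/Pᵢˢᵃᵗ = 1.2138
  T = 358.4 K: ΣzᵢP/Pᵢˢᵃᵗ = 0.9926
  T = 353.1 K: ΣzᵢP/Pᵢˢᵃᵗ = 1.0970
  T = 355.8 K: ΣzᵢP/Pᵢˢᵃᵗ = 1.0421
Interpolating between 355.8 K and 358.4 K gives T ≈ 358.0 K.

T = 358.0 K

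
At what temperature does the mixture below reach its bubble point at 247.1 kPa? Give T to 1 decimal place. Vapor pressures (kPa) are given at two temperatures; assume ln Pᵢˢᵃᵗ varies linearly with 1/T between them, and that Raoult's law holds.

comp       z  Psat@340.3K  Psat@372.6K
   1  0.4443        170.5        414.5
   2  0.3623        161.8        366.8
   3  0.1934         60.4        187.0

Bubble-point temperature: ΣzᵢPᵢˢᵃᵗ(T) = P. Interpolate ln Pᵢˢᵃᵗ = aᵢ + bᵢ/T.
  T = 340.3 K: ΣzᵢPᵢˢᵃᵗ = 146.05 kPa
  T = 372.6 K: ΣzᵢPᵢˢᵃᵗ = 353.22 kPa
  T = 356.5 K: ΣzᵢPᵢˢᵃᵗ = 231.83 kPa
  T = 364.6 K: ΣzᵢPᵢˢᵃᵗ = 287.81 kPa
  T = 360.6 K: ΣzᵢPᵢˢᵃᵗ = 258.95 kPa
  T = 358.6 K: ΣzᵢPᵢˢᵃᵗ = 245.42 kPa
  T = 359.6 K: ΣzᵢPᵢˢᵃᵗ = 252.11 kPa
Interpolating between 358.6 K and 359.6 K gives T ≈ 358.9 K.

T = 358.9 K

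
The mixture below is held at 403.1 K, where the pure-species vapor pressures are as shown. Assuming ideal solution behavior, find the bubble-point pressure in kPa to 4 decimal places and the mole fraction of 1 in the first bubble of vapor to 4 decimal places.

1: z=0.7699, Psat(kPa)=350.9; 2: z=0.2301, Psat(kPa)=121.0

Pbub = 298.0000 kPa, y_1 = 0.9066

At the bubble point ψ → 0, so ΣzᵢKᵢ = 1 with Kᵢ = Pᵢˢᵃᵗ/P ⇒ P = ΣzᵢPᵢˢᵃᵗ.
P = 0.7699·350.9 + 0.2301·121.0 = 298.0000 kPa
yᵢ = zᵢPᵢˢᵃᵗ/P ⇒ y_1 = 0.7699·350.9/298.0000 = 0.9066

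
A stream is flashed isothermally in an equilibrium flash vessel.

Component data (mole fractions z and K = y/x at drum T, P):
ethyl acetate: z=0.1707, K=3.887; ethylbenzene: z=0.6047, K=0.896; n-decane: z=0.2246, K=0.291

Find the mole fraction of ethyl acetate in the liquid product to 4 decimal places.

x_ethyl acetate = 0.0922

Newton–Raphson from ψ = 0.39:
  ψ = 0.3900: g = -0.05384, g' = -0.5376 → ψ = 0.2899
  ψ = 0.2899: g = 0.00302, g' = -0.6075 → ψ = 0.2948
Converged at ψ = 0.2948.
Compositions from xᵢ = zᵢ/(1+ψ(Kᵢ−1)), yᵢ = Kᵢxᵢ:
  ethyl acetate: x = 0.0922, y = 0.3584
  ethylbenzene: x = 0.6238, y = 0.5590
  n-decane: x = 0.2840, y = 0.0826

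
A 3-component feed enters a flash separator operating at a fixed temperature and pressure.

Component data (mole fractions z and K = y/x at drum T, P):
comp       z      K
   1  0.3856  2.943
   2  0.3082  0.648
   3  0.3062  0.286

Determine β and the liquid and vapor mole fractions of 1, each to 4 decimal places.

β = 0.3869, x_1 = 0.2201, y_1 = 0.6478

Material balance + equilibrium reduce to Σ zᵢ(Kᵢ−1)/(1+β(Kᵢ−1)) = 0.
Feasibility: ΣzᵢKᵢ = 1.4221, Σzᵢ/Kᵢ = 1.6773 — both > 1, two phases present.
Newton–Raphson from β = 0.5:
  β = 0.5000: g = -0.09164, g' = -0.8083 → β = 0.3866
  β = 0.3866: g = 0.00026, g' = -0.8237 → β = 0.3869
Converged at β = 0.3869.
Compositions from xᵢ = zᵢ/(1+β(Kᵢ−1)), yᵢ = Kᵢxᵢ:
  1: x = 0.2201, y = 0.6478
  2: x = 0.3568, y = 0.2312
  3: x = 0.4231, y = 0.1210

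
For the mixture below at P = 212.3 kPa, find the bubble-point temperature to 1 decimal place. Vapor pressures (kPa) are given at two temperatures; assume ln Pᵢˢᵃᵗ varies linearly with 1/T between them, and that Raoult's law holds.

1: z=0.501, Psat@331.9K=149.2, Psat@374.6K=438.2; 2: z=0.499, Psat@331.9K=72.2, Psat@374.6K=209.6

Bubble-point temperature: ΣzᵢPᵢˢᵃᵗ(T) = P. Interpolate ln Pᵢˢᵃᵗ = aᵢ + bᵢ/T.
  T = 331.9 K: ΣzᵢPᵢˢᵃᵗ = 110.78 kPa
  T = 374.6 K: ΣzᵢPᵢˢᵃᵗ = 324.13 kPa
  T = 353.2 K: ΣzᵢPᵢˢᵃᵗ = 195.49 kPa
  T = 363.9 K: ΣzᵢPᵢˢᵃᵗ = 253.60 kPa
  T = 358.5 K: ΣzᵢPᵢˢᵃᵗ = 222.82 kPa
  T = 355.9 K: ΣzᵢPᵢˢᵃᵗ = 209.07 kPa
Interpolating between 355.9 K and 358.5 K gives T ≈ 356.5 K.

T = 356.5 K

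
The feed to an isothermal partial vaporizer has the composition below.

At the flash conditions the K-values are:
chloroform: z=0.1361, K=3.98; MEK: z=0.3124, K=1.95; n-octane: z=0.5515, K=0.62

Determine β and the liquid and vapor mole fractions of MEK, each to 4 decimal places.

Rachford–Rice: g(β) = Σ zᵢ(Kᵢ−1)/(1+β(Kᵢ−1)) = 0.
Check two-phase: ΣzᵢKᵢ = 1.4928 > 1 and Σzᵢ/Kᵢ = 1.0839 > 1, so g(0) = 0.4928 > 0 and g(1) = -0.0839 < 0.
Iterate (Newton) starting at β = 0.59:
  β = 0.5900: g = 0.06709, g' = -0.4070 → β = 0.7549
  β = 0.7549: g = 0.00378, g' = -0.3667 → β = 0.7652
Converged at β = 0.7652.
Compositions from xᵢ = zᵢ/(1+β(Kᵢ−1)), yᵢ = Kᵢxᵢ:
  chloroform: x = 0.0415, y = 0.1651
  MEK: x = 0.1809, y = 0.3528
  n-octane: x = 0.7776, y = 0.4821

β = 0.7652, x_MEK = 0.1809, y_MEK = 0.3528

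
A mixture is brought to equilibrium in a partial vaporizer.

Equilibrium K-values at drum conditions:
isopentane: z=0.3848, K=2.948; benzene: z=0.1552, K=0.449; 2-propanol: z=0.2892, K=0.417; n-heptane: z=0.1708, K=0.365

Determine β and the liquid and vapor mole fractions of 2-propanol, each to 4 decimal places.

Let β = V/F and solve Σ zᵢ(Kᵢ−1)/(1+β(Kᵢ−1)) = 0.
Feasibility: ΣzᵢKᵢ = 1.3870, Σzᵢ/Kᵢ = 1.6377 — both > 1, two phases present.
Iterate (Newton) starting at β = 0.5:
  β = 0.5000: g = -0.13519, g' = -0.8082 → β = 0.3327
  β = 0.3327: g = 0.00340, g' = -0.8702 → β = 0.3366
Converged at β = 0.3366.
Compositions from xᵢ = zᵢ/(1+β(Kᵢ−1)), yᵢ = Kᵢxᵢ:
  isopentane: x = 0.2324, y = 0.6851
  benzene: x = 0.1905, y = 0.0856
  2-propanol: x = 0.3598, y = 0.1500
  n-heptane: x = 0.2172, y = 0.0793

β = 0.3366, x_2-propanol = 0.3598, y_2-propanol = 0.1500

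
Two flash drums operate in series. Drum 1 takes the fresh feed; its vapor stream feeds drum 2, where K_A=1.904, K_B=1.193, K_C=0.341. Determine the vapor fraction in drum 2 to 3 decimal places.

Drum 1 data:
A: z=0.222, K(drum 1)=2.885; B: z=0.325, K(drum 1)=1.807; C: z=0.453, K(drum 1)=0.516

Drum 1:
Material balance + equilibrium reduce to Σ zᵢ(Kᵢ−1)/(1+ψ₁(Kᵢ−1)) = 0.
g(0) = ΣzᵢKᵢ − 1 = 0.461 and g(1) = 1 − Σzᵢ/Kᵢ = -0.135, so a root lies in (0, 1).
Newton iteration, ψ₁⁰ = 0.58:
  ψ₁ = 0.580: g = 0.0737, g' = -0.483 → ψ₁ = 0.733
  ψ₁ = 0.733: g = 0.0009, g' = -0.477 → ψ₁ = 0.734
Converged at ψ₁ = 0.734.
Drum-1 compositions:
  A: x = 0.093, y = 0.269
  B: x = 0.204, y = 0.369
  C: x = 0.703, y = 0.363
Drum-2 feed = drum-1 vapor: z₂ = (0.2686, 0.3687, 0.3627).
Drum 2:
Let ψ₂ = V/F and solve Σ zᵢ(Kᵢ−1)/(1+ψ₂(Kᵢ−1)) = 0.
Check two-phase: ΣzᵢKᵢ = 1.075 > 1 and Σzᵢ/Kᵢ = 1.514 > 1, so g(0) = 0.075 > 0 and g(1) = -0.514 < 0.
Newton–Raphson from ψ₂ = 0.5:
  ψ₂ = 0.500: g = -0.1243, g' = -0.466 → ψ₂ = 0.233
  ψ₂ = 0.233: g = -0.0137, g' = -0.382 → ψ₂ = 0.197
Converged at ψ₂ = 0.197.
  A: x = 0.228, y = 0.434
  B: x = 0.355, y = 0.424
  C: x = 0.417, y = 0.142

V/F (drum 2) = 0.197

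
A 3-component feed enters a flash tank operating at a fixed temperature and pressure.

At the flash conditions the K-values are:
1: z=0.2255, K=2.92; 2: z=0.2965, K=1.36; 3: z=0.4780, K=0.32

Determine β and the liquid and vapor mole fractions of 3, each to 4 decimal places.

Let β = V/F and solve Σ zᵢ(Kᵢ−1)/(1+β(Kᵢ−1)) = 0.
Feasibility: ΣzᵢKᵢ = 1.2147, Σzᵢ/Kᵢ = 1.7890 — both > 1, two phases present.
Newton iteration, β⁰ = 0.46:
  β = 0.4600: g = -0.15151, g' = -0.7307 → β = 0.2527
  β = 0.2527: g = -0.00309, g' = -0.7314 → β = 0.2484
Converged at β = 0.2484.
Compositions from xᵢ = zᵢ/(1+β(Kᵢ−1)), yᵢ = Kᵢxᵢ:
  1: x = 0.1527, y = 0.4458
  2: x = 0.2722, y = 0.3701
  3: x = 0.5752, y = 0.1841

β = 0.2484, x_3 = 0.5752, y_3 = 0.1841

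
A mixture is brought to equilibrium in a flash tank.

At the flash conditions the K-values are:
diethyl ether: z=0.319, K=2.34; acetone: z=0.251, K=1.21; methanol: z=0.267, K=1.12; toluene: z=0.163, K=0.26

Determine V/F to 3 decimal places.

V/F = 0.777

Rachford–Rice: g(V/F) = Σ zᵢ(Kᵢ−1)/(1+V/F(Kᵢ−1)) = 0.
g(0) = ΣzᵢKᵢ − 1 = 0.392 and g(1) = 1 − Σzᵢ/Kᵢ = -0.209, so a root lies in (0, 1).
Newton iteration, V/F⁰ = 0.5:
  V/F = 0.500: g = 0.1424, g' = -0.443 → V/F = 0.822
  V/F = 0.822: g = -0.0302, g' = -0.722 → V/F = 0.780
  V/F = 0.780: g = -0.0016, g' = -0.647 → V/F = 0.777
Converged at V/F = 0.777.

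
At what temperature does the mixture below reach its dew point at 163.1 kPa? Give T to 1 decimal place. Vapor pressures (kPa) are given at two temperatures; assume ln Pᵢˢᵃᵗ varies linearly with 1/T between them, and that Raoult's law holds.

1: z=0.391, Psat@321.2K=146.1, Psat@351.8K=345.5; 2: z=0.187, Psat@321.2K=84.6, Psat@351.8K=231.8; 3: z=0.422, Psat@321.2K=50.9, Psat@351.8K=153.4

Dew-point temperature: Σzᵢ·P/Pᵢˢᵃᵗ(T) = 1. Interpolate ln Pᵢˢᵃᵗ = aᵢ + bᵢ/T.
  T = 321.2 K: ΣzᵢP/Pᵢˢᵃᵗ = 2.1492
  T = 351.8 K: ΣzᵢP/Pᵢˢᵃᵗ = 0.7648
  T = 336.5 K: ΣzᵢP/Pᵢˢᵃᵗ = 1.2508
  T = 344.1 K: ΣzᵢP/Pᵢˢᵃᵗ = 0.9741
  T = 340.3 K: ΣzᵢP/Pᵢˢᵃᵗ = 1.1022
  T = 342.2 K: ΣzᵢP/Pᵢˢᵃᵗ = 1.0358
Interpolating between 342.2 K and 344.1 K gives T ≈ 343.3 K.

T = 343.3 K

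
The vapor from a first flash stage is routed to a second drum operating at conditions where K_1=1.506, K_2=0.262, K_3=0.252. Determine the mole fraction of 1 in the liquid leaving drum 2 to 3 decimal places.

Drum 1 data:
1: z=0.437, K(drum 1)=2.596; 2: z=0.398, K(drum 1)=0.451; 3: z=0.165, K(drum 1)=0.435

Drum 1:
Material balance + equilibrium reduce to Σ zᵢ(Kᵢ−1)/(1+ψ₁(Kᵢ−1)) = 0.
Feasibility: ΣzᵢKᵢ = 1.386, Σzᵢ/Kᵢ = 1.430 — both > 1, two phases present.
Newton iteration, ψ₁⁰ = 0.57:
  ψ₁ = 0.570: g = -0.0903, g' = -0.674 → ψ₁ = 0.436
Converged at ψ₁ = 0.436.
Drum-1 compositions:
  1: x = 0.258, y = 0.669
  2: x = 0.523, y = 0.236
  3: x = 0.219, y = 0.095
Drum-2 feed = drum-1 vapor: z₂ = (0.6687, 0.2361, 0.0953).
Drum 2:
Material balance + equilibrium reduce to Σ zᵢ(Kᵢ−1)/(1+ψ₂(Kᵢ−1)) = 0.
Check two-phase: ΣzᵢKᵢ = 1.093 > 1 and Σzᵢ/Kᵢ = 1.723 > 1, so g(0) = 0.093 > 0 and g(1) = -0.723 < 0.
Iterate (Newton) starting at ψ₂ = 0.7:
  ψ₂ = 0.700: g = -0.2601, g' = -0.878 → ψ₂ = 0.404
  ψ₂ = 0.404: g = -0.0694, g' = -0.488 → ψ₂ = 0.262
  ψ₂ = 0.262: g = -0.0058, g' = -0.413 → ψ₂ = 0.248
Converged at ψ₂ = 0.248.
  1: x = 0.594, y = 0.895
  2: x = 0.289, y = 0.076
  3: x = 0.117, y = 0.029

x_1 (drum 2) = 0.594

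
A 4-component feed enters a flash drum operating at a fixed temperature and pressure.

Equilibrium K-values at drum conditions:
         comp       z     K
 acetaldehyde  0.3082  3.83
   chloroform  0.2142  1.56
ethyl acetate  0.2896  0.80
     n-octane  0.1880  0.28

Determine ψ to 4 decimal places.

Newton iteration, ψ⁰ = 0.35:
  ψ = 0.3500: g = 0.29524, g' = -0.8575 → ψ = 0.6943
  ψ = 0.6943: g = 0.04264, g' = -0.7209 → ψ = 0.7534
  ψ = 0.7534: g = -0.00122, g' = -0.7664 → ψ = 0.7518
Converged at ψ = 0.7518.

ψ = 0.7518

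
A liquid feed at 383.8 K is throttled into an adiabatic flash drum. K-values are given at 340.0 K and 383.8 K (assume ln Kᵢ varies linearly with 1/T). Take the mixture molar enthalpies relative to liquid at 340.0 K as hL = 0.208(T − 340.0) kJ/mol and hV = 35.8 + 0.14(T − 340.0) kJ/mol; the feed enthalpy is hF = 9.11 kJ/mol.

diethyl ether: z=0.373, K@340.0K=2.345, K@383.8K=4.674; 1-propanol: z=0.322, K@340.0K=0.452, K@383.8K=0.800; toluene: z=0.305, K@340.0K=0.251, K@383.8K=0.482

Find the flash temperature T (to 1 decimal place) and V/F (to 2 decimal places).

T = 346.3 K, V/F = 0.22

Adiabatic flash: solve Rachford–Rice at each trial T, then check hF = ψ·hV(T) + (1−ψ)·hL(T).
  T = 340.0 K: K = (2.345, 0.452, 0.251), RR gives ψ = 0.110, H_out = 3.951 kJ/mol
  T = 383.8 K: K = (4.674, 0.800, 0.482), RR gives ψ = 0.802, H_out = 35.448 kJ/mol
  T = 361.9 K: K = (3.380, 0.612, 0.355), RR gives ψ = 0.450, H_out = 19.992 kJ/mol
  T = 350.9 K: K = (2.829, 0.528, 0.300), RR gives ψ = 0.292, H_out = 12.505 kJ/mol
  T = 345.4 K: K = (2.577, 0.489, 0.274), RR gives ψ = 0.206, H_out = 8.418 kJ/mol
  T = 348.1 K: K = (2.699, 0.508, 0.287), RR gives ψ = 0.249, H_out = 10.470 kJ/mol
  T = 346.8 K: K = (2.640, 0.499, 0.281), RR gives ψ = 0.229, H_out = 9.494 kJ/mol
Linear interpolation between T = 345.4 (H_out = 8.418) and T = 346.8 (H_out = 9.494) on hF = 9.11 gives T ≈ 346.3 K, at which ψ = 0.22.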